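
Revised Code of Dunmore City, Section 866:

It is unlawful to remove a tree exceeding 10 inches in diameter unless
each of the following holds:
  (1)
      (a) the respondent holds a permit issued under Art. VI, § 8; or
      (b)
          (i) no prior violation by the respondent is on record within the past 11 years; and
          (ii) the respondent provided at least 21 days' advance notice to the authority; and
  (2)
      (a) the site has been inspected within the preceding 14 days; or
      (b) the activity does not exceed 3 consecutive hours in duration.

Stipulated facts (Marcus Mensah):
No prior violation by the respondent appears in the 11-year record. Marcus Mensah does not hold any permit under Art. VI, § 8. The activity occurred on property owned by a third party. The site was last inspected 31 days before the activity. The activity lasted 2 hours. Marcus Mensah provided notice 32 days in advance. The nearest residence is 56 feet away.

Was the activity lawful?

(a) holds permit — not satisfied.
(i) no prior violation — met.
(ii) ≥21 days' notice — met.
(b): T AND T → true.
So (1) is satisfied (F OR T).
(a) site inspected — not met.
(b) ≤ 3 hrs duration — met.
So (2) is satisfied (F OR T).
Overall = T AND T = true.

Yes — lawful.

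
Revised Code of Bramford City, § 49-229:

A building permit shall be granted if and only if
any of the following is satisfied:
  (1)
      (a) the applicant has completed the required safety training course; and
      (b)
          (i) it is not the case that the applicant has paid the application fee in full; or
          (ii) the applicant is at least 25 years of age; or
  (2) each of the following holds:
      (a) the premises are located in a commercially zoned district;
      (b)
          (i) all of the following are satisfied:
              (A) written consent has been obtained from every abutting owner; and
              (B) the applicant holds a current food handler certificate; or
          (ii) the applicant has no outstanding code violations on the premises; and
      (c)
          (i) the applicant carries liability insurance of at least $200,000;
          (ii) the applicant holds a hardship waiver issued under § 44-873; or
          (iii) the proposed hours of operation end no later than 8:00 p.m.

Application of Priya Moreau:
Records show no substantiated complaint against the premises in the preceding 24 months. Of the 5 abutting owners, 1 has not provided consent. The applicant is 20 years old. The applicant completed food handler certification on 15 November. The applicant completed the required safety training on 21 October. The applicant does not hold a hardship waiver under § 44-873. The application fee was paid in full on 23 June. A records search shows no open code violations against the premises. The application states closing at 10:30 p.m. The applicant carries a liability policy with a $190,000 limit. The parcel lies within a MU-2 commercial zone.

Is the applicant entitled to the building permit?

No — denied.

(a) safety training — holds.
(i) not (fee paid) — fails.
(ii) age ≥ 25 — not satisfied.
(b): F OR F → false.
(1): T AND F → false.
(a) commercially zoned — satisfied.
(A) all abutters consent — fails.
(B) food handler cert. — met.
(i) = F AND T = false.
(ii) no code violations — met.
(b) = F OR T = true.
(i) insurance ≥ $200,000 — not satisfied.
(ii) hardship waiver — not met.
(iii) closes by 8 p.m. — not met.
(c) = F OR F OR F = false.
(2): T AND T AND F → false.
So Overall is not satisfied (F OR F).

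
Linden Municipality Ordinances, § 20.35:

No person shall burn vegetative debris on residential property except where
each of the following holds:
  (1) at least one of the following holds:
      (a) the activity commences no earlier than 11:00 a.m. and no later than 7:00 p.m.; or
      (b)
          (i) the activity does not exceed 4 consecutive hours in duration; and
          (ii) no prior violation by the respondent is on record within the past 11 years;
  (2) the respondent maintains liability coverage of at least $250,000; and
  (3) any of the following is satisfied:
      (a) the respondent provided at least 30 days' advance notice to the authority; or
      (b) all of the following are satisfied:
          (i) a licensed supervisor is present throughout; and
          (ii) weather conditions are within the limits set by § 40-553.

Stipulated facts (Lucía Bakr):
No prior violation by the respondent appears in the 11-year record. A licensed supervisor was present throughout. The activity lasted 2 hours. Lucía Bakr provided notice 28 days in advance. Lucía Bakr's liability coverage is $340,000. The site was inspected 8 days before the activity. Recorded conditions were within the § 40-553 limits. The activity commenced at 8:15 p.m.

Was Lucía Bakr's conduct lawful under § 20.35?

Yes — lawful.

(a) start within hours — not met.
(i) ≤ 4 hrs duration — holds.
(ii) no prior violation — met.
So (b) is satisfied (T AND T).
(1) = F OR T = true.
(2) coverage ≥ $250,000 — met.
(a) ≥30 days' notice — fails.
(i) supervisor present — holds.
(ii) weather ok — satisfied.
So (b) is satisfied (T AND T).
So (3) is satisfied (F OR T).
Overall = T AND T AND T = true.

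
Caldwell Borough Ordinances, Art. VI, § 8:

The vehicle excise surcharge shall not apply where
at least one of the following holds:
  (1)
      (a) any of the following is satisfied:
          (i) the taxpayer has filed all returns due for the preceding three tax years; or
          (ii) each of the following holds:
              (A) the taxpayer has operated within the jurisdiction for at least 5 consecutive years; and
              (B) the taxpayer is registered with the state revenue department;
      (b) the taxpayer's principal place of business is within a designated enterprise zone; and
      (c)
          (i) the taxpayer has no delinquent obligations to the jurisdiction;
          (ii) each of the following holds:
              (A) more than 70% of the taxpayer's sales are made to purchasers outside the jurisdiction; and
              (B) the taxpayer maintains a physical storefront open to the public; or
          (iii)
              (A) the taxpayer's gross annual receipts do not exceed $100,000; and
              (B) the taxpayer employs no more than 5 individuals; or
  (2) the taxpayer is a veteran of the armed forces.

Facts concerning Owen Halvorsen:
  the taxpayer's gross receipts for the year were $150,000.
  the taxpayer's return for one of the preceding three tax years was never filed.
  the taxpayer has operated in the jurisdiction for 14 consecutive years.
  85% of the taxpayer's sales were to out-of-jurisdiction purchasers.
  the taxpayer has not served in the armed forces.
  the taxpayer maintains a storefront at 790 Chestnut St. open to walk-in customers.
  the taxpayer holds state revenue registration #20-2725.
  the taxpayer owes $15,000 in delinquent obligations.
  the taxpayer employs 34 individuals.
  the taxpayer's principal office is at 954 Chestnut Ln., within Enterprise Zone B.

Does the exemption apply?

Yes — exempt.

(i) returns current — not met.
(A) ≥ 5 yrs in jurisdiction — met.
(B) state-registered — met.
(ii) = T AND T = true.
So (a) is satisfied (F OR T).
(b) in enterprise zone — holds.
(i) no delinquency — fails.
(A) >70% out-of-jur. sales — satisfied.
(B) has storefront — met.
(ii) = T AND T = true.
(A) receipts ≤ $100,000 — not satisfied.
(B) ≤ 5 employees — not satisfied.
(iii): F AND F → false.
So (c) is satisfied (F OR T OR F).
(1) = T AND T AND T = true.
(2) veteran — not satisfied.
Overall = T OR F = true.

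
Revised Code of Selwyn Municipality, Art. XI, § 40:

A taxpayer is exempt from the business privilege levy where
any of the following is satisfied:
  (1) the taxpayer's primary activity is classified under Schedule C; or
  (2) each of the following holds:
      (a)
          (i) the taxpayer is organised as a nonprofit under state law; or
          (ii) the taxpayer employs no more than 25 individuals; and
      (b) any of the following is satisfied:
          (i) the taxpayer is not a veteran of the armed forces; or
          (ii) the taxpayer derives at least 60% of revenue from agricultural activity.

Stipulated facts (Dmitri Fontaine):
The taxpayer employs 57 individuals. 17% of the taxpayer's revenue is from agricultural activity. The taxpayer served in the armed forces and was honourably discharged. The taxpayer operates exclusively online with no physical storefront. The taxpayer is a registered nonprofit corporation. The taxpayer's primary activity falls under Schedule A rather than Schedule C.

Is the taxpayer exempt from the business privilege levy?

(1) Schedule C activity — fails.
(i) nonprofit — holds.
(ii) ≤ 25 employees — not met.
(a): T OR F → true.
(i) not (veteran) — not satisfied.
(ii) ≥60% agricultural — fails.
(b): F OR F → false.
(2): T AND F → false.
Overall = F OR F = false.

No — not exempt.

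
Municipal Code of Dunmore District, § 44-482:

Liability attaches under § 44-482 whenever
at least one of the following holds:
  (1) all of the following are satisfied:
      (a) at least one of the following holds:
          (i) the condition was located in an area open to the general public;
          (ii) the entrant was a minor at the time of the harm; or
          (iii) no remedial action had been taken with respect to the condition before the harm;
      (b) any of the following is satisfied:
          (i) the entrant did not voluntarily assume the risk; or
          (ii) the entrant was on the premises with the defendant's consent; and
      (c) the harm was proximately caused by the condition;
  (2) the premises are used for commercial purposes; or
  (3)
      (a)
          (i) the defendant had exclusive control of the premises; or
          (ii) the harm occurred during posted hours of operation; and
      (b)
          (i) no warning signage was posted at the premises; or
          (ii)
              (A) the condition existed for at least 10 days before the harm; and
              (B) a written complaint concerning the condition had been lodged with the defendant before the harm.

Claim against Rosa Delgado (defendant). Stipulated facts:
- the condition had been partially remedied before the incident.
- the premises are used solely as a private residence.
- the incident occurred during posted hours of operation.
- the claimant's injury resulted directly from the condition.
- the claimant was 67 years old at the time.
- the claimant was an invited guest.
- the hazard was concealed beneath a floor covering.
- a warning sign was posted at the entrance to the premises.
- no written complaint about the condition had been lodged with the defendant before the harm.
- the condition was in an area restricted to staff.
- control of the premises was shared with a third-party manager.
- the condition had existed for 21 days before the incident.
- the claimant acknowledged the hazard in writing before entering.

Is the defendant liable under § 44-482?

No — not liable.

(i) public area — not satisfied.
(ii) entrant a minor — not satisfied.
(iii) no remedial action — fails.
(a): F OR F OR F → false.
(i) no assumed risk — fails.
(ii) consent to enter — met.
So (b) is satisfied (F OR T).
(c) proximate cause — met.
(1): F AND T AND T → false.
(2) commercial use — not met.
(i) exclusive control — not met.
(ii) during posted hours — holds.
(a): F OR T → true.
(i) no signage posted — not met.
(A) condition ≥10 days old — satisfied.
(B) complaint lodged — fails.
(ii) = T AND F = false.
(b) = F OR F = false.
(3) = T AND F = false.
Overall = F OR F OR F = false.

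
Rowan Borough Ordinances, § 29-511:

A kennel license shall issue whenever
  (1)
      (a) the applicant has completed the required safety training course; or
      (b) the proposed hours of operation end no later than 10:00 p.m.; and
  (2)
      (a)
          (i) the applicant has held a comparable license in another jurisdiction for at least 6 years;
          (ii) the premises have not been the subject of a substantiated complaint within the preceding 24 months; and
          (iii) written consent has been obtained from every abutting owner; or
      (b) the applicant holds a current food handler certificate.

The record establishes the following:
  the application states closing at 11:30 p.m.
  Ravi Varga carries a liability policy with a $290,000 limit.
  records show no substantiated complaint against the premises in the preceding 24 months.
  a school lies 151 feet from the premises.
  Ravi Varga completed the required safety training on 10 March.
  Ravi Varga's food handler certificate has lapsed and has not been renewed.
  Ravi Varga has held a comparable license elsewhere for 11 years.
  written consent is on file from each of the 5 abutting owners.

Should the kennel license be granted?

(a) safety training — met.
(b) closes by 10 p.m. — not met.
(1) = T OR F = true.
(i) prior license ≥ 6 yr — holds.
(ii) no complaint in 24 mo. — holds.
(iii) all abutters consent — met.
So (a) is satisfied (T AND T AND T).
(b) food handler cert. — fails.
(2): T OR F → true.
Overall: T AND T → true.

Yes — granted.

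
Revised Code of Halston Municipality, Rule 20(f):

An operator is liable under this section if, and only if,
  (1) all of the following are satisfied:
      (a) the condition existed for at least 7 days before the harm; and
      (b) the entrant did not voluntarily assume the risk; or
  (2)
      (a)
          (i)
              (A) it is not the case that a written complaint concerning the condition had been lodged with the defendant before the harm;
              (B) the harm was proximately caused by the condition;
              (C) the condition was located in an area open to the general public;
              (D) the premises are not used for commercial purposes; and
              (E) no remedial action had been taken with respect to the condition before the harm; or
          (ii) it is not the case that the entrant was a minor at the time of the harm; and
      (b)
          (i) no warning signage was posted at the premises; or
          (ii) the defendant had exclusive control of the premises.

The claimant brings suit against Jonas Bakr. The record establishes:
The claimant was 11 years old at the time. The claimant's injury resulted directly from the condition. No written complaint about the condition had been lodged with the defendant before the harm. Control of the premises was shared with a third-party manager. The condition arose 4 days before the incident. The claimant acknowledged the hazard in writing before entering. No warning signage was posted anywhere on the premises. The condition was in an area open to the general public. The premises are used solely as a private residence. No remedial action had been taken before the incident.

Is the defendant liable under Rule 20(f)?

(a) condition ≥7 days old — not satisfied.
(b) no assumed risk — not satisfied.
So (1) is not satisfied (F AND F).
(A) not (complaint lodged) — met.
(B) proximate cause — satisfied.
(C) public area — met.
(D) not (commercial use) — satisfied.
(E) no remedial action — satisfied.
(i) = T AND T AND T AND T AND T = true.
(ii) not (entrant a minor) — not satisfied.
(a): T OR F → true.
(i) no signage posted — satisfied.
(ii) exclusive control — not met.
(b): T OR F → true.
(2): T AND T → true.
Overall: F OR T → true.

Yes — liable.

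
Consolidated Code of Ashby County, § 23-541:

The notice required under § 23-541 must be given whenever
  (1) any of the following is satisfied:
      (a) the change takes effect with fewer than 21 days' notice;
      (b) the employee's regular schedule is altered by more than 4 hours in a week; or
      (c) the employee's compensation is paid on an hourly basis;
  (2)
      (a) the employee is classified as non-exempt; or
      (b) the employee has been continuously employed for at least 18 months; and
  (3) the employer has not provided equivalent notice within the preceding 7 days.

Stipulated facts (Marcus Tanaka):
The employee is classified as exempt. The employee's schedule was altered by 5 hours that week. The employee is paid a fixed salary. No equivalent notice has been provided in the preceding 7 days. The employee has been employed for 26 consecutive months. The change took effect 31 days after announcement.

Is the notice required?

Yes — required.

(a) < 21 days' notice — fails.
(b) schedule shift > 4h — met.
(c) hourly-paid — fails.
(1): F OR T OR F → true.
(a) non-exempt — not satisfied.
(b) tenure ≥ 18 mo. — met.
So (2) is satisfied (F OR T).
(3) no recent notice — satisfied.
Overall: T AND T AND T → true.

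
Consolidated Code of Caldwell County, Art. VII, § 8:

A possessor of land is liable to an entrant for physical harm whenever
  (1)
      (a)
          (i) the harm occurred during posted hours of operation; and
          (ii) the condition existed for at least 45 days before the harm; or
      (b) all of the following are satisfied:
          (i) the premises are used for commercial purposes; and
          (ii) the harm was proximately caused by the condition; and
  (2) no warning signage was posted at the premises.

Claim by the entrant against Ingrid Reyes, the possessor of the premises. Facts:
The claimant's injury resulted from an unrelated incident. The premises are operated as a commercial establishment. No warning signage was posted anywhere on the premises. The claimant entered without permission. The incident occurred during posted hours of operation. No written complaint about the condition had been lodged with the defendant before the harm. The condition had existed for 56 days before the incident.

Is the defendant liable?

Yes — liable.

(i) during posted hours — satisfied.
(ii) condition ≥45 days old — satisfied.
(a) = T AND T = true.
(i) commercial use — holds.
(ii) proximate cause — fails.
(b) = T AND F = false.
(1): T OR F → true.
(2) no signage posted — holds.
Overall = T AND T = true.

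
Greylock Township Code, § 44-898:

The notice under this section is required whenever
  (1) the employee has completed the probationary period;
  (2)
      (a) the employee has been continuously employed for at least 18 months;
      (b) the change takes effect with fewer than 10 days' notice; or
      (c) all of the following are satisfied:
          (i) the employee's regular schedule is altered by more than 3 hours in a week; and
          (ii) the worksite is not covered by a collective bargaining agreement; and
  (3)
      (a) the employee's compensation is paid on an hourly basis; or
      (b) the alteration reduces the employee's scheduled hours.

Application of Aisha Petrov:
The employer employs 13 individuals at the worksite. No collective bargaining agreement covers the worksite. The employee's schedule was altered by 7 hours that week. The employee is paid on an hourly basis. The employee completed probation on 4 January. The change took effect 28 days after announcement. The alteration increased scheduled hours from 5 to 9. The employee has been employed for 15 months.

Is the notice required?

Yes — required.

(1) past probation — satisfied.
(a) tenure ≥ 18 mo. — fails.
(b) < 10 days' notice — not met.
(i) schedule shift > 3h — satisfied.
(ii) no CBA — met.
(c): T AND T → true.
(2): F OR F OR T → true.
(a) hourly-paid — satisfied.
(b) hours reduced — fails.
So (3) is satisfied (T OR F).
Overall = T AND T AND T = true.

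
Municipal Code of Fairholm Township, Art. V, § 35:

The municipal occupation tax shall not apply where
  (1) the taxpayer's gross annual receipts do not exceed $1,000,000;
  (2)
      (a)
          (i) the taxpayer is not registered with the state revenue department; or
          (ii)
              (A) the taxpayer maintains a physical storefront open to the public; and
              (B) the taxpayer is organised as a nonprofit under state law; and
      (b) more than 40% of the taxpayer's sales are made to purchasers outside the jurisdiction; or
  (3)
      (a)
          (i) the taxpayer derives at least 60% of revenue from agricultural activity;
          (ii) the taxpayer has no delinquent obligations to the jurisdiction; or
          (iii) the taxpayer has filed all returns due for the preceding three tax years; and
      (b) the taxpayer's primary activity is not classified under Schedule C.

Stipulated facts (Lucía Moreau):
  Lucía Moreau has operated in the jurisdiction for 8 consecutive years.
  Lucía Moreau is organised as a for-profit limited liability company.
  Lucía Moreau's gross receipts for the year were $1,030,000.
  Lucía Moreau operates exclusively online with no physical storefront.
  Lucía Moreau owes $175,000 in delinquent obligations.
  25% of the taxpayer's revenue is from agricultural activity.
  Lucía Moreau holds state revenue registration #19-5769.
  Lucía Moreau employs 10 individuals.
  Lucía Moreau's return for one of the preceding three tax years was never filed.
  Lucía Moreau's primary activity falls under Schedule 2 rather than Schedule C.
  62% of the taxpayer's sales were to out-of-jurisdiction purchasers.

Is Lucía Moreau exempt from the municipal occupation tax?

(1) receipts ≤ $1,000,000 — not met.
(i) not (state-registered) — not satisfied.
(A) has storefront — not met.
(B) nonprofit — fails.
(ii): F AND F → false.
(a): F OR F → false.
(b) >40% out-of-jur. sales — satisfied.
(2): F AND T → false.
(i) ≥60% agricultural — not satisfied.
(ii) no delinquency — fails.
(iii) returns current — not met.
(a) = F OR F OR F = false.
(b) not (Schedule C activity) — met.
So (3) is not satisfied (F AND T).
Overall = F OR F OR F = false.

No — not exempt.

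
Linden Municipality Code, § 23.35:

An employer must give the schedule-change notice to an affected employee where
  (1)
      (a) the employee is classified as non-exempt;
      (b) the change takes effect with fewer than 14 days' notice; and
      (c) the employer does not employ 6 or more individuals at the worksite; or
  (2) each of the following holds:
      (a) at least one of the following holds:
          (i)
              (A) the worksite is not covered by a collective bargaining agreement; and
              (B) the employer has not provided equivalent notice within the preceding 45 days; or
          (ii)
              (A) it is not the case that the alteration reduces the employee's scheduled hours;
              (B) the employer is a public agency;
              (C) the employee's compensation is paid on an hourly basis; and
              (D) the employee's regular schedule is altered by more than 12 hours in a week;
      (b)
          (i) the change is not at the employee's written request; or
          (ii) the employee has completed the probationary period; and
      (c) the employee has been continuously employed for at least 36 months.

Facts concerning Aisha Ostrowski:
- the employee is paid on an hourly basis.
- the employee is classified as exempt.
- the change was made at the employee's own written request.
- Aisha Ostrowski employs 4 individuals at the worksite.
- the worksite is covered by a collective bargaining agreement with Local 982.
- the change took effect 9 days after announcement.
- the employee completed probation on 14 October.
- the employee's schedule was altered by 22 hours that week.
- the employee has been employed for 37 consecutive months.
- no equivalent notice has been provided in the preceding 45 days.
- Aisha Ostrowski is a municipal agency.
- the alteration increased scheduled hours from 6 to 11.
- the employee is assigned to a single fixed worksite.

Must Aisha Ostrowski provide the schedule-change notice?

(a) non-exempt — not met.
(b) < 14 days' notice — holds.
(c) not (≥ 6 at site) — satisfied.
(1): F AND T AND T → false.
(A) no CBA — fails.
(B) no recent notice — satisfied.
(i): F AND T → false.
(A) not (hours reduced) — met.
(B) public agency — holds.
(C) hourly-paid — satisfied.
(D) schedule shift > 12h — satisfied.
(ii) = T AND T AND T AND T = true.
So (a) is satisfied (F OR T).
(i) not employee-requested — fails.
(ii) past probation — met.
(b) = F OR T = true.
(c) tenure ≥ 36 mo. — met.
(2) = T AND T AND T = true.
So Overall is satisfied (F OR T).

Yes — required.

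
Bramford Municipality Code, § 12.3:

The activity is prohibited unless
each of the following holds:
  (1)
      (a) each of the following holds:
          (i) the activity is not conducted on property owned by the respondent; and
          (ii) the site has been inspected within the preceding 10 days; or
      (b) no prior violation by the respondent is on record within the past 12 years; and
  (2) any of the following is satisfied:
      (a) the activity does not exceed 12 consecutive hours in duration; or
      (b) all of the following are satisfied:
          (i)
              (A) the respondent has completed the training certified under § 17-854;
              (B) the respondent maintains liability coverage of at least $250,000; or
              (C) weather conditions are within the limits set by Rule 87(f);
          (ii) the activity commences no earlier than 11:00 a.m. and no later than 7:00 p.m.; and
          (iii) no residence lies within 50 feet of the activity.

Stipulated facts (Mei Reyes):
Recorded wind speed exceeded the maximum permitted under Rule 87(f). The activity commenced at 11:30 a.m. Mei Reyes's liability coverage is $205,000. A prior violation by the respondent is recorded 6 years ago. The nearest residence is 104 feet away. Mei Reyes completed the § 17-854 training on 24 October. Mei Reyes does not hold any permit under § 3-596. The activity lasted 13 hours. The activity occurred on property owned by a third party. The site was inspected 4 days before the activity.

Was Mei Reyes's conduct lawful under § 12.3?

(i) not (own property) — satisfied.
(ii) site inspected — met.
(a) = T AND T = true.
(b) no prior violation — not satisfied.
So (1) is satisfied (T OR F).
(a) ≤ 12 hrs duration — fails.
(A) training certified — met.
(B) coverage ≥ $250,000 — not satisfied.
(C) weather ok — fails.
(i): T OR F OR F → true.
(ii) start within hours — met.
(iii) no residence in 50 ft — holds.
So (b) is satisfied (T AND T AND T).
(2) = F OR T = true.
Overall = T AND T = true.

Yes — lawful.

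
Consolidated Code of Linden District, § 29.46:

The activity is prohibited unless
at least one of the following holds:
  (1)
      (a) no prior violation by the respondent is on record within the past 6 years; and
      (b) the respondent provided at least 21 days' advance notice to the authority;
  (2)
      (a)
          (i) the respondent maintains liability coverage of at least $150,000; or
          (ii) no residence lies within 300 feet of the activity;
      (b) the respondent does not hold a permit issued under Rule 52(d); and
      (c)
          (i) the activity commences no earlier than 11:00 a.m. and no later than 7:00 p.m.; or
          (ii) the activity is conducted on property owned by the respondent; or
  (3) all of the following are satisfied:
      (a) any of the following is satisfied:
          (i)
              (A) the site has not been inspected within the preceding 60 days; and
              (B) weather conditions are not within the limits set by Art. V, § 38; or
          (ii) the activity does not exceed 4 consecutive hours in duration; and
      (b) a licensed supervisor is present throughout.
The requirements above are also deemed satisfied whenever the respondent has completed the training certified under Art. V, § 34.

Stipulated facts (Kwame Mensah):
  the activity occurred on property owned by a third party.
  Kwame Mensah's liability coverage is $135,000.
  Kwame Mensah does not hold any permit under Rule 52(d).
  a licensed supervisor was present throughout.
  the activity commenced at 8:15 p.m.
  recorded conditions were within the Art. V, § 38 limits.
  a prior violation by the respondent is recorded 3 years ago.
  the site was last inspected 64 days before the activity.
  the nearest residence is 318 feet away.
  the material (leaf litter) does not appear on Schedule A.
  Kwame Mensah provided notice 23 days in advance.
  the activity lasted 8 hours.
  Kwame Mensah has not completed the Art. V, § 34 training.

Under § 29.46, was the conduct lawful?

(a) no prior violation — fails.
(b) ≥21 days' notice — satisfied.
So (1) is not satisfied (F AND T).
(i) coverage ≥ $150,000 — not satisfied.
(ii) no residence in 300 ft — satisfied.
So (a) is satisfied (F OR T).
(b) not (holds permit) — met.
(i) start within hours — fails.
(ii) own property — not satisfied.
(c): F OR F → false.
So (2) is not satisfied (T AND T AND F).
(A) not (site inspected) — met.
(B) not (weather ok) — fails.
(i) = T AND F = false.
(ii) ≤ 4 hrs duration — fails.
So (a) is not satisfied (F OR F).
(b) supervisor present — satisfied.
(3): F AND T → false.
Overall: F OR F OR F → false.
Exception (training certified) — not satisfied.
Result: main false OR exception false → false.

No — unlawful.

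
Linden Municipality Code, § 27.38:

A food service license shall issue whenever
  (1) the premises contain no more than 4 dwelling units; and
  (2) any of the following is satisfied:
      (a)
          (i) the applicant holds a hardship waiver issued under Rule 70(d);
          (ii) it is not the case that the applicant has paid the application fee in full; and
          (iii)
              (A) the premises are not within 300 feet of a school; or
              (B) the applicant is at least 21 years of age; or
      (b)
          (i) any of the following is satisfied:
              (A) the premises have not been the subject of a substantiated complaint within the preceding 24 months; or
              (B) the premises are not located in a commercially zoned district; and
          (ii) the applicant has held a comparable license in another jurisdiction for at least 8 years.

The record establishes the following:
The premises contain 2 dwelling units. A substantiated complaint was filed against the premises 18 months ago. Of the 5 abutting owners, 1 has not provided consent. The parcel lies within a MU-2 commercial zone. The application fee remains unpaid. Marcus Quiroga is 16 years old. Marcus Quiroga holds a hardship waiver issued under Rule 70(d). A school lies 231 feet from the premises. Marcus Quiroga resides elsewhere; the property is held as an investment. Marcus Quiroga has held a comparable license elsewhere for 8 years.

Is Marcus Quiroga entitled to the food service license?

No — denied.

(1) ≤ 4 units — satisfied.
(i) hardship waiver — met.
(ii) not (fee paid) — holds.
(A) ≥300 ft from school — not satisfied.
(B) age ≥ 21 — not satisfied.
(iii) = F OR F = false.
(a): T AND T AND F → false.
(A) no complaint in 24 mo. — not satisfied.
(B) not (commercially zoned) — not met.
(i): F OR F → false.
(ii) prior license ≥ 8 yr — satisfied.
(b): F AND T → false.
(2): F OR F → false.
Overall = T AND F = false.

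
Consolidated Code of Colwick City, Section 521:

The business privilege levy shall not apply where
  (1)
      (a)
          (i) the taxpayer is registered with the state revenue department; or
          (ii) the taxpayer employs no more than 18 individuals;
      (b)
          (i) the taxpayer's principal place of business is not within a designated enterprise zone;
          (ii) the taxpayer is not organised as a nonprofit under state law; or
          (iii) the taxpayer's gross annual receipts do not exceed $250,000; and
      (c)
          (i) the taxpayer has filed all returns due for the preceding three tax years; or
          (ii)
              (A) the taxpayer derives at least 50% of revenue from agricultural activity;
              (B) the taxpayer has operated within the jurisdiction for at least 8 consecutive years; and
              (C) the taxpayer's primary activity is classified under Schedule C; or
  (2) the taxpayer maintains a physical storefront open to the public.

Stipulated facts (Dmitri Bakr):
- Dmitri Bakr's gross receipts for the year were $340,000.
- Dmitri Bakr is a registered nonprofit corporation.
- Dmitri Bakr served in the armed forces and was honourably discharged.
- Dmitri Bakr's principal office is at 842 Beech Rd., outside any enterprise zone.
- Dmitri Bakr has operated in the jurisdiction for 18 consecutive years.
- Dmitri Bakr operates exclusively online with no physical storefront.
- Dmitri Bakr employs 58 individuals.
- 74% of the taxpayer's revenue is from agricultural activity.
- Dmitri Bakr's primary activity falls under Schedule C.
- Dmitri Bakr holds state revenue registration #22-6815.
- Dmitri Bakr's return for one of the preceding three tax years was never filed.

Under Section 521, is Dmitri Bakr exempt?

Yes — exempt.

(i) state-registered — met.
(ii) ≤ 18 employees — fails.
(a) = T OR F = true.
(i) not (in enterprise zone) — met.
(ii) not (nonprofit) — not met.
(iii) receipts ≤ $250,000 — fails.
(b): T OR F OR F → true.
(i) returns current — not satisfied.
(A) ≥50% agricultural — holds.
(B) ≥ 8 yrs in jurisdiction — holds.
(C) Schedule C activity — met.
(ii): T AND T AND T → true.
(c): F OR T → true.
So (1) is satisfied (T AND T AND T).
(2) has storefront — not satisfied.
Overall = T OR F = true.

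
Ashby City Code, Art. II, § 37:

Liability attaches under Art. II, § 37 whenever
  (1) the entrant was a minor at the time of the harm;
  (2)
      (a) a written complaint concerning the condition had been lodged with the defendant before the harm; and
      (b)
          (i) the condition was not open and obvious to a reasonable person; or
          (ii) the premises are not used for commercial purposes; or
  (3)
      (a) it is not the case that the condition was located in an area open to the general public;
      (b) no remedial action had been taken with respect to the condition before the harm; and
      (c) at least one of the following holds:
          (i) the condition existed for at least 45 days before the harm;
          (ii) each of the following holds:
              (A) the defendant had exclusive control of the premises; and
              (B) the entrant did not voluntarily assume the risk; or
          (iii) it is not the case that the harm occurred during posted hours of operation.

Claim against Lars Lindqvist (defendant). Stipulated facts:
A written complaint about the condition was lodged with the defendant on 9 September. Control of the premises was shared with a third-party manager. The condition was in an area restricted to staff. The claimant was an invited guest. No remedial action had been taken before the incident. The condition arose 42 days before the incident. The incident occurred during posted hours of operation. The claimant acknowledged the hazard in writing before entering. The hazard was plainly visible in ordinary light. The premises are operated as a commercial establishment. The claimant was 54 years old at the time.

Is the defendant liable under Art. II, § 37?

(1) entrant a minor — not met.
(a) complaint lodged — satisfied.
(i) not open/obvious — fails.
(ii) not (commercial use) — fails.
(b) = F OR F = false.
So (2) is not satisfied (T AND F).
(a) not (public area) — holds.
(b) no remedial action — met.
(i) condition ≥45 days old — not met.
(A) exclusive control — fails.
(B) no assumed risk — fails.
(ii): F AND F → false.
(iii) not (during posted hours) — not satisfied.
(c): F OR F OR F → false.
(3): T AND T AND F → false.
Overall = F OR F OR F = false.

No — not liable.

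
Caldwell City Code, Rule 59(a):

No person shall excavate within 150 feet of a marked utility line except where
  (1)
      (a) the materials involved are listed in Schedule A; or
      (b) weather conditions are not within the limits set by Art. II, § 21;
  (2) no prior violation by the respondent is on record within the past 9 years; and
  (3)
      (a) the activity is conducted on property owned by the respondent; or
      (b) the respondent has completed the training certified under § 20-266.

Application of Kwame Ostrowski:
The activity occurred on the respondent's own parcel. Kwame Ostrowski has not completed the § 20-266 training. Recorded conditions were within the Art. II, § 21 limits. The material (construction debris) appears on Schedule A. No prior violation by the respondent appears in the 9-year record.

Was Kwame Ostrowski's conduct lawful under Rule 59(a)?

(a) Schedule A material — satisfied.
(b) not (weather ok) — not satisfied.
(1) = T OR F = true.
(2) no prior violation — met.
(a) own property — holds.
(b) training certified — not met.
(3): T OR F → true.
So Overall is satisfied (T AND T AND T).

Yes — lawful.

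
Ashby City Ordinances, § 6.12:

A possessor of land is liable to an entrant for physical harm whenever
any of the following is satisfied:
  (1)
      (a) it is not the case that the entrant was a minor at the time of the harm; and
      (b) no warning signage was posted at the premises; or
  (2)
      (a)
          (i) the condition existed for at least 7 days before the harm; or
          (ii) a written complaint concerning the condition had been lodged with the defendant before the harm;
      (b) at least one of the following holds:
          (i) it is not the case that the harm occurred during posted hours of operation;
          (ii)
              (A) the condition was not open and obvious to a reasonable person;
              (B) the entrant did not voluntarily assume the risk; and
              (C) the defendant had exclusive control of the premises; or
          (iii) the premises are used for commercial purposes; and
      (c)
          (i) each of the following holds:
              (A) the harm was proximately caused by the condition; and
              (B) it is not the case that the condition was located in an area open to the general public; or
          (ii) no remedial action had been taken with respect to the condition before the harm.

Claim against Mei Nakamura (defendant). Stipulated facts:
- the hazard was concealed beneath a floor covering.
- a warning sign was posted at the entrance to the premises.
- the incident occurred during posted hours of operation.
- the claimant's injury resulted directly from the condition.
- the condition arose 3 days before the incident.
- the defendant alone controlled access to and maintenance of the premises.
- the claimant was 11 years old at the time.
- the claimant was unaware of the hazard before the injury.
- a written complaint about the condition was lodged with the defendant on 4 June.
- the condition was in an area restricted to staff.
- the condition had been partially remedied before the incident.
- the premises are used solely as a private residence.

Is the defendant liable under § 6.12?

Yes — liable.

(a) not (entrant a minor) — fails.
(b) no signage posted — not met.
So (1) is not satisfied (F AND F).
(i) condition ≥7 days old — fails.
(ii) complaint lodged — holds.
(a): F OR T → true.
(i) not (during posted hours) — not met.
(A) not open/obvious — satisfied.
(B) no assumed risk — satisfied.
(C) exclusive control — holds.
(ii): T AND T AND T → true.
(iii) commercial use — not satisfied.
(b) = F OR T OR F = true.
(A) proximate cause — holds.
(B) not (public area) — holds.
So (i) is satisfied (T AND T).
(ii) no remedial action — not met.
(c): T OR F → true.
(2) = T AND T AND T = true.
Overall: F OR T → true.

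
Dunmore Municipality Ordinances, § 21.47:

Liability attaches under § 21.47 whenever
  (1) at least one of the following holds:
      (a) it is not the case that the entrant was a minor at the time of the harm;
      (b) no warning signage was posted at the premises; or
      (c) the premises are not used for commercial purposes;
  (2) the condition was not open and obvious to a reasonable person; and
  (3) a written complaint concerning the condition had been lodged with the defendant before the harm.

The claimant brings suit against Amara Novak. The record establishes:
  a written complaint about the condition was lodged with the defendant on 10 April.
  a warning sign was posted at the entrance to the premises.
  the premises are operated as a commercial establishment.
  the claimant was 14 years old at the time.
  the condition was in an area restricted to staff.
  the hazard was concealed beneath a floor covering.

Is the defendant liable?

No — not liable.

(a) not (entrant a minor) — not satisfied.
(b) no signage posted — fails.
(c) not (commercial use) — not met.
(1): F OR F OR F → false.
(2) not open/obvious — holds.
(3) complaint lodged — holds.
Overall = F AND T AND T = false.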